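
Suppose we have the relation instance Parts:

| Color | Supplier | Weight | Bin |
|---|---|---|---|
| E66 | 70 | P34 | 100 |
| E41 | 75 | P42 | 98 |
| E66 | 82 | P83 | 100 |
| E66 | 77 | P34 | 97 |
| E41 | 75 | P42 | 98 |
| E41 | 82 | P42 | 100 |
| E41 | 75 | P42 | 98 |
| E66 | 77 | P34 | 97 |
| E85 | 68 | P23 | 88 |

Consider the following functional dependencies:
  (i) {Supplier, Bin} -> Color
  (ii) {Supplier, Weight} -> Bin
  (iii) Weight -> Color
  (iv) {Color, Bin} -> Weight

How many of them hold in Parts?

2

(i) {Supplier, Bin} -> Color: (Supplier=82, Bin=100): 2 rows → Color takes values {E66, E41} — violation — fails.
(ii) {Supplier, Weight} -> Bin: every LHS value maps to a single RHS value — holds.
(iii) Weight -> Color: every LHS value maps to a single RHS value — holds.
(iv) {Color, Bin} -> Weight: (Color=E66, Bin=100): 2 rows → Weight takes values {P34, P83} — violation — fails.
2 of the 4 dependencies hold.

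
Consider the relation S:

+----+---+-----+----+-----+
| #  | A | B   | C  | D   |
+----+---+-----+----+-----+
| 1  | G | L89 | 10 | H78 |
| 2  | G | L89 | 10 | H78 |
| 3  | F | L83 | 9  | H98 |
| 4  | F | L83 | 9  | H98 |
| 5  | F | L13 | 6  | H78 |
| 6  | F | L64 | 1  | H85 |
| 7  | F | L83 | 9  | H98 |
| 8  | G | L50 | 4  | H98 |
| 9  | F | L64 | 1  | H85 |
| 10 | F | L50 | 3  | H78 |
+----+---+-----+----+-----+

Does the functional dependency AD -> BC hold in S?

No

(A=G, D=H78): rows 1, 2 → {B,C} = (L89, 10), (L89, 10) ✓
(A=F, D=H98): rows 3, 4, 7 → {B,C} = (L83, 9), (L83, 9), (L83, 9) ✓
(A=F, D=H78): rows 5, 10 → {B,C} takes values {(L13, 6), (L50, 3)} — violation
(A=F, D=H85): rows 6, 9 → {B,C} = (L64, 1), (L64, 1) ✓
(A=G, D=H98): row 8 → {B,C} = (L50, 4) ✓
Two rows agree on AD but differ on BC, so AD -> BC does not hold.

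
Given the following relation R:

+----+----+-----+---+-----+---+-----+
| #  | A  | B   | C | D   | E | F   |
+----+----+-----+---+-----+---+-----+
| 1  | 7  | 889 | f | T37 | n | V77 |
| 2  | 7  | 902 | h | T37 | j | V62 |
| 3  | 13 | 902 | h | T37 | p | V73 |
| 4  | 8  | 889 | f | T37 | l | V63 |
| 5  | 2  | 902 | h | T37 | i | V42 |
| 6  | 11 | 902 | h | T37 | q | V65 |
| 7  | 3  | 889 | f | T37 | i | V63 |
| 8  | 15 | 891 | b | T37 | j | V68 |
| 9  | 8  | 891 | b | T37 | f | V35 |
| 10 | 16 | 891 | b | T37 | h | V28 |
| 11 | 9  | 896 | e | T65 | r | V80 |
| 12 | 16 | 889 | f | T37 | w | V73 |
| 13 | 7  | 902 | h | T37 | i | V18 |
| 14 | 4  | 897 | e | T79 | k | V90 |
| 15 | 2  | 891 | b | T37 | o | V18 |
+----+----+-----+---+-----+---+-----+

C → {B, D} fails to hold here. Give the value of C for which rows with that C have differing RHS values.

e

C=f: rows 1, 4, 7, 12 → {B,D} = (889, T37), (889, T37), (889, T37), (889, T37) ✓
C=h: rows 2, 3, 5, 6, 13 → {B,D} = (902, T37), (902, T37), (902, T37), (902, T37), (902, T37) ✓
C=b: rows 8, 9, 10, 15 → {B,D} = (891, T37), (891, T37), (891, T37), (891, T37) ✓
C=e: rows 11, 14 → {B,D} takes values {(896, T65), (897, T79)} — violation
The only C value with inconsistent RHS is C=e.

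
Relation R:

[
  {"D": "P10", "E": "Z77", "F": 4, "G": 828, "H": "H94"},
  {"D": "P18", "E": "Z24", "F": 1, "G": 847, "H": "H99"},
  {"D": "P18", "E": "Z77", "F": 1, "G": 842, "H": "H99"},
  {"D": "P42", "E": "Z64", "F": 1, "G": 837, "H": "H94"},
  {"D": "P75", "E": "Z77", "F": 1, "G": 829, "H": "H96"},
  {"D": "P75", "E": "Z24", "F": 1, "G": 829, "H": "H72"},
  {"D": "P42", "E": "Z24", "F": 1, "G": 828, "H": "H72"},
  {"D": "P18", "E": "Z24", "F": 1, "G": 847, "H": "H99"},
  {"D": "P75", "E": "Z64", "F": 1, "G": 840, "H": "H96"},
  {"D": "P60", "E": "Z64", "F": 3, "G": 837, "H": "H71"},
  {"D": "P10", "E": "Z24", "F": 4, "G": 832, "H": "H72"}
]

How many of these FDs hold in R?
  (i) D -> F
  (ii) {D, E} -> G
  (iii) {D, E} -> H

(i) D -> F: every LHS value maps to a single RHS value — holds.
(ii) {D, E} -> G: every LHS value maps to a single RHS value — holds.
(iii) {D, E} -> H: every LHS value maps to a single RHS value — holds.
3 of the 3 dependencies hold.

3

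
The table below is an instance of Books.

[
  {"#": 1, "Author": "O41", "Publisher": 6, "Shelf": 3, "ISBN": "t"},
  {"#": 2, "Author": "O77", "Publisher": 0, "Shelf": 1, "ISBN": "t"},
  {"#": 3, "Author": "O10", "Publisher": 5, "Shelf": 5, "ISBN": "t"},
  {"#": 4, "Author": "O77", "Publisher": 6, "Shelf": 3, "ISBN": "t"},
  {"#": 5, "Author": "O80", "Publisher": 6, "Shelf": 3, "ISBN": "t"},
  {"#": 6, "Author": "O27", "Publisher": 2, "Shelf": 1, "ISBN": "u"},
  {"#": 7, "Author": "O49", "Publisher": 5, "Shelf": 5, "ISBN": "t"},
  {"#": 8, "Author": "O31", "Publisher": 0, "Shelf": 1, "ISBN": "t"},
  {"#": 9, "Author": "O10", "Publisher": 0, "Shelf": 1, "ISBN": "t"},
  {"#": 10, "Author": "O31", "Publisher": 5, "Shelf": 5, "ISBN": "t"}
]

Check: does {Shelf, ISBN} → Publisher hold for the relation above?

Yes

(Shelf=3, ISBN=t): rows 1, 4, 5 → Publisher = 6, 6, 6 ✓
(Shelf=1, ISBN=t): rows 2, 8, 9 → Publisher = 0, 0, 0 ✓
(Shelf=5, ISBN=t): rows 3, 7, 10 → Publisher = 5, 5, 5 ✓
(Shelf=1, ISBN=u): row 6 → Publisher = 2 ✓
Every {Shelf, ISBN} value is associated with a single Publisher value, so {Shelf, ISBN} → Publisher holds.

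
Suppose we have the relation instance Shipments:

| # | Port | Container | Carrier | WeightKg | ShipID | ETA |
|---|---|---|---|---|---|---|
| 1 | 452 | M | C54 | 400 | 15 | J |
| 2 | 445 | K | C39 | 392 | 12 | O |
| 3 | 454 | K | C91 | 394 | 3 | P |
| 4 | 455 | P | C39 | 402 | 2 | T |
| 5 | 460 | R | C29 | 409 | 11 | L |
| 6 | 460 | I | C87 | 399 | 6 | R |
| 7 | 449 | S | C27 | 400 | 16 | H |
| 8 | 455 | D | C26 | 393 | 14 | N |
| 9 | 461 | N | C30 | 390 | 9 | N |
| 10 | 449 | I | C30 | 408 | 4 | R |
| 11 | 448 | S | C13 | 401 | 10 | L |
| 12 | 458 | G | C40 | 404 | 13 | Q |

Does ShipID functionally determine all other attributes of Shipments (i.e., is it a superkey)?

All 12 rows have distinct ShipID values, so ShipID → (all attributes) holds and ShipID is a superkey.

Yes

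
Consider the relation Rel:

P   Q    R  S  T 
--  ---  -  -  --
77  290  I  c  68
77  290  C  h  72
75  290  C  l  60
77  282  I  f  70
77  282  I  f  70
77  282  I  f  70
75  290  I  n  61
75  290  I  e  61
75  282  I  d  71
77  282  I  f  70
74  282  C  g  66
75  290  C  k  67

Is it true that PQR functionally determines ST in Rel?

(P=77, Q=290, R=I): 1 row → {S,T} = (c, 68) ✓
(P=77, Q=290, R=C): 1 row → {S,T} = (h, 72) ✓
(P=75, Q=290, R=C): 2 rows → {S,T} takes values {(l, 60), (k, 67)} — violation
(P=77, Q=282, R=I): 4 rows → {S,T} = (f, 70), (f, 70), (f, 70), (f, 70) ✓
(P=75, Q=290, R=I): 2 rows → {S,T} takes values {(n, 61), (e, 61)} — violation
(P=75, Q=282, R=I): 1 row → {S,T} = (d, 71) ✓
(P=74, Q=282, R=C): 1 row → {S,T} = (g, 66) ✓
Two rows agree on PQR but differ on ST, so PQR → ST does not hold.

No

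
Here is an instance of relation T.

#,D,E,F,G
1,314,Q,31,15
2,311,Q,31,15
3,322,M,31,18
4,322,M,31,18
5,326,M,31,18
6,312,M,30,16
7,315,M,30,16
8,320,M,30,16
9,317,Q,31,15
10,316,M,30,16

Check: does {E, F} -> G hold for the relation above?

Yes

(E=Q, F=31): rows 1, 2, 9 → G = 15, 15, 15 ✓
(E=M, F=31): rows 3, 4, 5 → G = 18, 18, 18 ✓
(E=M, F=30): rows 6, 7, 8, 10 → G = 16, 16, 16, 16 ✓
Every {E, F} value is associated with a single G value, so {E, F} -> G holds.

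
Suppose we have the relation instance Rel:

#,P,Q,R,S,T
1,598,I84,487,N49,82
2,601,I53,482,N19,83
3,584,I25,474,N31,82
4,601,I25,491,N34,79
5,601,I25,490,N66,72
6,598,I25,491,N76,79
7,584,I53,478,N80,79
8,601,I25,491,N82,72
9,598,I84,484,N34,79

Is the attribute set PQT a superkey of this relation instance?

No

Rows 5 and 8 have the same PQT value (P=601, Q=I25, T=72) but are distinct tuples, so PQT does not determine every attribute — not a superkey.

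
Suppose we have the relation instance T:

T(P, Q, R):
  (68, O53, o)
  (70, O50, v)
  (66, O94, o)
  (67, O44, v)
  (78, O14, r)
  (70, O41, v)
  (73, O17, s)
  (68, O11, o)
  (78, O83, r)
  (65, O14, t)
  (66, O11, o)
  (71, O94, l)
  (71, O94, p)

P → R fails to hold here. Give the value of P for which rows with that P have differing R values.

P=68: 2 rows → R = o, o ✓
P=70: 2 rows → R = v, v ✓
P=66: 2 rows → R = o, o ✓
P=67: 1 row → R = v ✓
P=78: 2 rows → R = r, r ✓
P=73: 1 row → R = s ✓
P=65: 1 row → R = t ✓
P=71: 2 rows → R takes values {l, p} — violation
The only P value with inconsistent R is P=71.

71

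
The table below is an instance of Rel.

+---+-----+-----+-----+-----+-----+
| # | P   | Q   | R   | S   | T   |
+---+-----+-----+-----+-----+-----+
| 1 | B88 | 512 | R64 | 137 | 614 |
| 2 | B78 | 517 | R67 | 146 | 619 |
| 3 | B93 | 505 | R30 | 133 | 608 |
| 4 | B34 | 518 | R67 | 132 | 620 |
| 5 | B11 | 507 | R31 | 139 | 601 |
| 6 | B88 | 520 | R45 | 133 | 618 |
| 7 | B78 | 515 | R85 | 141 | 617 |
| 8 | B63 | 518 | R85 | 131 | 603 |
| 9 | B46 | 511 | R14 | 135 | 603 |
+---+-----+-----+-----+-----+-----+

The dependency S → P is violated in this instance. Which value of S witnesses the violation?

133

S=137: row 1 → P = B88 ✓
S=146: row 2 → P = B78 ✓
S=133: rows 3, 6 → P takes values {B93, B88} — violation
S=132: row 4 → P = B34 ✓
S=139: row 5 → P = B11 ✓
S=141: row 7 → P = B78 ✓
S=131: row 8 → P = B63 ✓
S=135: row 9 → P = B46 ✓
The only S value with inconsistent P is S=133.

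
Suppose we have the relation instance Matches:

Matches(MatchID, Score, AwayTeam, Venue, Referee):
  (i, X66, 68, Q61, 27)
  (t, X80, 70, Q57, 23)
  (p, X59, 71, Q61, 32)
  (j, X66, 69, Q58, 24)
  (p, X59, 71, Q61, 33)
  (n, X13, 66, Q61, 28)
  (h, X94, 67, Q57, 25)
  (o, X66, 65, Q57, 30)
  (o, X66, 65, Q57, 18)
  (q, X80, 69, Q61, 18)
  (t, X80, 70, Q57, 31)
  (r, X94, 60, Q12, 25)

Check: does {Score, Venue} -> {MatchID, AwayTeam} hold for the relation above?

(Score=X66, Venue=Q61): 1 row → {MatchID,AwayTeam} = (i, 68) ✓
(Score=X80, Venue=Q57): 2 rows → {MatchID,AwayTeam} = (t, 70), (t, 70) ✓
(Score=X59, Venue=Q61): 2 rows → {MatchID,AwayTeam} = (p, 71), (p, 71) ✓
(Score=X66, Venue=Q58): 1 row → {MatchID,AwayTeam} = (j, 69) ✓
(Score=X13, Venue=Q61): 1 row → {MatchID,AwayTeam} = (n, 66) ✓
(Score=X94, Venue=Q57): 1 row → {MatchID,AwayTeam} = (h, 67) ✓
(Score=X66, Venue=Q57): 2 rows → {MatchID,AwayTeam} = (o, 65), (o, 65) ✓
(Score=X80, Venue=Q61): 1 row → {MatchID,AwayTeam} = (q, 69) ✓
(Score=X94, Venue=Q12): 1 row → {MatchID,AwayTeam} = (r, 60) ✓
Every {Score, Venue} value is associated with a single {MatchID, AwayTeam} value, so {Score, Venue} -> {MatchID, AwayTeam} holds.

Yes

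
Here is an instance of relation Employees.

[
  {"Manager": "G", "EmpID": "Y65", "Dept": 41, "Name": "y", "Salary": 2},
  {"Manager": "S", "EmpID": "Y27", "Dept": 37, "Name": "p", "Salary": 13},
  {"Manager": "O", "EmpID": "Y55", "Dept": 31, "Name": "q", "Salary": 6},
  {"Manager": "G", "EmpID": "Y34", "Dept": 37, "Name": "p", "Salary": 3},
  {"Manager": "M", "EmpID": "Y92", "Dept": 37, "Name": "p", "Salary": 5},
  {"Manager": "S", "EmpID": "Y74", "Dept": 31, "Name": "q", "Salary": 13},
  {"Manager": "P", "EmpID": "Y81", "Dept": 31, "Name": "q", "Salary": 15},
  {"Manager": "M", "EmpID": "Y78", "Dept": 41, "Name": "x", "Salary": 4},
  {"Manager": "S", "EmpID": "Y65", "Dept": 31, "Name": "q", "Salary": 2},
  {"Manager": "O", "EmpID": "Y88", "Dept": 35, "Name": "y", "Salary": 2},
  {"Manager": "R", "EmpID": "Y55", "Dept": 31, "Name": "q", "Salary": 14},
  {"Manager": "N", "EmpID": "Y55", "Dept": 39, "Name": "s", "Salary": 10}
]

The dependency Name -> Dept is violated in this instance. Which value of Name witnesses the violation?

Name=y: 2 rows → Dept takes values {41, 35} — violation
Name=p: 3 rows → Dept = 37, 37, 37 ✓
Name=q: 5 rows → Dept = 31, 31, 31, 31, 31 ✓
Name=x: 1 row → Dept = 41 ✓
Name=s: 1 row → Dept = 39 ✓
The only Name value with inconsistent Dept is Name=y.

y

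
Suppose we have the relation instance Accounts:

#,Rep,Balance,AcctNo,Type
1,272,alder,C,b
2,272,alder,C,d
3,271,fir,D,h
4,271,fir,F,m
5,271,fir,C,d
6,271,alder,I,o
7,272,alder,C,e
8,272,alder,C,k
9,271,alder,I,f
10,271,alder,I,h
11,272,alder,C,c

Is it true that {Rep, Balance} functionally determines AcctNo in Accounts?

(Rep=272, Balance=alder): rows 1, 2, 7, 8, 11 → AcctNo = C, C, C, C, C ✓
(Rep=271, Balance=fir): rows 3, 4, 5 → AcctNo takes values {D, F, C} — violation
(Rep=271, Balance=alder): rows 6, 9, 10 → AcctNo = I, I, I ✓
Two rows agree on {Rep, Balance} but differ on AcctNo, so {Rep, Balance} -> AcctNo does not hold.

No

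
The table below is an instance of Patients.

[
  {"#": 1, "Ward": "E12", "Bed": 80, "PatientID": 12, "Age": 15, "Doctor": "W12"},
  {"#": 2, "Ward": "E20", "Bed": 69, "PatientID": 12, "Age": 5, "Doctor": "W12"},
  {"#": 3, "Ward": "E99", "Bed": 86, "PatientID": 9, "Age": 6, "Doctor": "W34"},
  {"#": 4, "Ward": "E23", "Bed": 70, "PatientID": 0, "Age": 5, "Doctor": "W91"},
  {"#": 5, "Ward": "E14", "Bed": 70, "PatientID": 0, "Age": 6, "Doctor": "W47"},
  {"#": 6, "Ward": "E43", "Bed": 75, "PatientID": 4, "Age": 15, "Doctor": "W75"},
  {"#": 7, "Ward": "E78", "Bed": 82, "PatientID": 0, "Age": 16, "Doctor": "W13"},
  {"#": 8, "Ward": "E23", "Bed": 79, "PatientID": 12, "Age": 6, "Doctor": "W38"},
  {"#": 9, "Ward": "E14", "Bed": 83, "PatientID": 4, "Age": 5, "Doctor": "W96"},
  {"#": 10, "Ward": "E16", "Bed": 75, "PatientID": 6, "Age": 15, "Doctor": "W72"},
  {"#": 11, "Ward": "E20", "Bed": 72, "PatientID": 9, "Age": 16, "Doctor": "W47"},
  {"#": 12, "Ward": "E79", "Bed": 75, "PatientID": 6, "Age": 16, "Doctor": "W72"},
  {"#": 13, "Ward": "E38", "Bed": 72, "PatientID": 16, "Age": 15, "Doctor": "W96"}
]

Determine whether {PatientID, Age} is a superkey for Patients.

Yes

All 13 rows have distinct {PatientID, Age} values, so {PatientID, Age} → (all attributes) holds and {PatientID, Age} is a superkey.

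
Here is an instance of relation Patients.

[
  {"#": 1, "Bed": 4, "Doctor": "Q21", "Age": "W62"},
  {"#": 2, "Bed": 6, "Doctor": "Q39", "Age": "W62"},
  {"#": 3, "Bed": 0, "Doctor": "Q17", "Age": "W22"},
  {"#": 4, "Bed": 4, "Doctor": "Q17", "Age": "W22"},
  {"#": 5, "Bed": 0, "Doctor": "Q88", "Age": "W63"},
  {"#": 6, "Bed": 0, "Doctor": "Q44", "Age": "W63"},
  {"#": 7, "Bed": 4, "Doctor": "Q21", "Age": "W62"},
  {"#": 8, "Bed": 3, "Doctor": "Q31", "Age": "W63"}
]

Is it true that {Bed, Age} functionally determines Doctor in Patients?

No

(Bed=4, Age=W62): rows 1, 7 → Doctor = Q21, Q21 ✓
(Bed=6, Age=W62): row 2 → Doctor = Q39 ✓
(Bed=0, Age=W22): row 3 → Doctor = Q17 ✓
(Bed=4, Age=W22): row 4 → Doctor = Q17 ✓
(Bed=0, Age=W63): rows 5, 6 → Doctor takes values {Q88, Q44} — violation
(Bed=3, Age=W63): row 8 → Doctor = Q31 ✓
Two rows agree on {Bed, Age} but differ on Doctor, so {Bed, Age} → Doctor does not hold.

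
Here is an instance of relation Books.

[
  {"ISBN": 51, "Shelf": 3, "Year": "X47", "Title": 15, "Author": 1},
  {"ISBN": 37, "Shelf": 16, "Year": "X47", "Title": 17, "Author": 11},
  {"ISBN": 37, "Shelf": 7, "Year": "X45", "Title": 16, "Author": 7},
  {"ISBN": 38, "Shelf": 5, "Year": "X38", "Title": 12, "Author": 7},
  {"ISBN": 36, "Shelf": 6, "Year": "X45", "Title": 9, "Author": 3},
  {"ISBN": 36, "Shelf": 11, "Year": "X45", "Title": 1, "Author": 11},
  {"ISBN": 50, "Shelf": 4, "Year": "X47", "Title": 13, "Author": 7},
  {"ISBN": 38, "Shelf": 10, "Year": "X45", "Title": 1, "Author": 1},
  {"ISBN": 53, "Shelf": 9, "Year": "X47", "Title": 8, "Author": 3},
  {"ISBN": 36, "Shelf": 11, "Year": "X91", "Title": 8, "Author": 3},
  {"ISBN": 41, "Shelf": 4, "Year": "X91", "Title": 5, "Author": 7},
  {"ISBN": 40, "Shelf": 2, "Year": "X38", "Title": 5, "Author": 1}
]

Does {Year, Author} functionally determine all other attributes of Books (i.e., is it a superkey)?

All 12 rows have distinct {Year, Author} values, so {Year, Author} → (all attributes) holds and {Year, Author} is a superkey.

Yes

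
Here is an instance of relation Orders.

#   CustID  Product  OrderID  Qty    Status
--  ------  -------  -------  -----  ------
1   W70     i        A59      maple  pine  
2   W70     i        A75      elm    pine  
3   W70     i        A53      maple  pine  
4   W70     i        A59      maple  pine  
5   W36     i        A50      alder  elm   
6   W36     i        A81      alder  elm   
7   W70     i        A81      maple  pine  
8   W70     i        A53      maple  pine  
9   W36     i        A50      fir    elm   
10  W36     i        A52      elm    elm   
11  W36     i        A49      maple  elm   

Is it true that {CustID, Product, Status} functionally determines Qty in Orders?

No

(CustID=W70, Product=i, Status=pine): rows 1, 2, 3, 4, 7, 8 → Qty takes values {maple, elm} — violation
(CustID=W36, Product=i, Status=elm): rows 5, 6, 9, 10, 11 → Qty takes values {alder, fir, elm, maple} — violation
Two rows agree on {CustID, Product, Status} but differ on Qty, so {CustID, Product, Status} -> Qty does not hold.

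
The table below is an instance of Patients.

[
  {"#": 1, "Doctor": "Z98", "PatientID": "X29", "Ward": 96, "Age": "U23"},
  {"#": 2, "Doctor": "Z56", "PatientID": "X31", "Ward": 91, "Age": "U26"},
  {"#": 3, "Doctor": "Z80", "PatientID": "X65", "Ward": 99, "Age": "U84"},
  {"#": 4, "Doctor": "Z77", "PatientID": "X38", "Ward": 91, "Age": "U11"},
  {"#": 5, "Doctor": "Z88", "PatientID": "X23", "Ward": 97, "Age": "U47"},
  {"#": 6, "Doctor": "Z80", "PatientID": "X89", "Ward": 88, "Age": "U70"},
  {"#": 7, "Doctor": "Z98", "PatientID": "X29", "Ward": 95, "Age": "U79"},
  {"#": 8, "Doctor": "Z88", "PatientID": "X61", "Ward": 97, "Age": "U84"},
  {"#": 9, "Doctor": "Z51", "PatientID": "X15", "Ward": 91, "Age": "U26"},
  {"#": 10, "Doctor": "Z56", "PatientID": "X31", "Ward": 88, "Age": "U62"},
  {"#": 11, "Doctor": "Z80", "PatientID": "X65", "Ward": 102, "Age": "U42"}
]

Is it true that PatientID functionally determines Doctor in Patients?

PatientID=X29: rows 1, 7 → Doctor = Z98, Z98 ✓
PatientID=X31: rows 2, 10 → Doctor = Z56, Z56 ✓
PatientID=X65: rows 3, 11 → Doctor = Z80, Z80 ✓
PatientID=X38: row 4 → Doctor = Z77 ✓
PatientID=X23: row 5 → Doctor = Z88 ✓
PatientID=X89: row 6 → Doctor = Z80 ✓
PatientID=X61: row 8 → Doctor = Z88 ✓
PatientID=X15: row 9 → Doctor = Z51 ✓
Every PatientID value is associated with a single Doctor value, so PatientID → Doctor holds.

Yes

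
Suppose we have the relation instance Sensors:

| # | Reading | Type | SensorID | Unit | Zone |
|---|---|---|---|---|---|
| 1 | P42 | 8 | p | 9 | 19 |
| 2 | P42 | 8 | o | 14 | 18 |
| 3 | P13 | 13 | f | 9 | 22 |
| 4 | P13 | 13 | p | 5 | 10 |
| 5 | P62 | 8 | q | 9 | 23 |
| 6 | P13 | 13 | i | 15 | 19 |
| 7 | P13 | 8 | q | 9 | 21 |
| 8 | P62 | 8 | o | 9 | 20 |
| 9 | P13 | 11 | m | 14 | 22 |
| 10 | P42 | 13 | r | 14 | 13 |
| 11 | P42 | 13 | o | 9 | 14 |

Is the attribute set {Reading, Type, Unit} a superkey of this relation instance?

No

Rows 5 and 8 have the same {Reading, Type, Unit} value (Reading=P62, Type=8, Unit=9) but are distinct tuples, so {Reading, Type, Unit} does not determine every attribute — not a superkey.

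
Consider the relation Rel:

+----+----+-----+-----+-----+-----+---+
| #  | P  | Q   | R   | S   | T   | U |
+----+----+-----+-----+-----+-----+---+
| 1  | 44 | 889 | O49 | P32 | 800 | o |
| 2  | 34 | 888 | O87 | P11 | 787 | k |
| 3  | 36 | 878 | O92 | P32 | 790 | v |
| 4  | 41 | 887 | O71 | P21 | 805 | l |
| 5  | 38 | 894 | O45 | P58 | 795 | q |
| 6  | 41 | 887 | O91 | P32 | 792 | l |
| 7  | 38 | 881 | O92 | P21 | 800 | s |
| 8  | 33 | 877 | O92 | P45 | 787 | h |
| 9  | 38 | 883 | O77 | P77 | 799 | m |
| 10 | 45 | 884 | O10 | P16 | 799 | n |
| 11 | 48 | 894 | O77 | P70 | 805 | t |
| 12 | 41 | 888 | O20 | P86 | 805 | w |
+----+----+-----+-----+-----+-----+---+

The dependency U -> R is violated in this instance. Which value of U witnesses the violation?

l

U=o: row 1 → R = O49 ✓
U=k: row 2 → R = O87 ✓
U=v: row 3 → R = O92 ✓
U=l: rows 4, 6 → R takes values {O71, O91} — violation
U=q: row 5 → R = O45 ✓
U=s: row 7 → R = O92 ✓
U=h: row 8 → R = O92 ✓
U=m: row 9 → R = O77 ✓
U=n: row 10 → R = O10 ✓
U=t: row 11 → R = O77 ✓
U=w: row 12 → R = O20 ✓
The only U value with inconsistent R is U=l.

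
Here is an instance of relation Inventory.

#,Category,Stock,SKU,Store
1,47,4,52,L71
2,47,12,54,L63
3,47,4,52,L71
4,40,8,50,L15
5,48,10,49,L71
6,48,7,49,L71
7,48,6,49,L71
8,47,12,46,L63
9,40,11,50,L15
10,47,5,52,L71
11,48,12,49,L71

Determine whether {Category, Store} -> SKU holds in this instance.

No

(Category=47, Store=L71): rows 1, 3, 10 → SKU = 52, 52, 52 ✓
(Category=47, Store=L63): rows 2, 8 → SKU takes values {54, 46} — violation
(Category=40, Store=L15): rows 4, 9 → SKU = 50, 50 ✓
(Category=48, Store=L71): rows 5, 6, 7, 11 → SKU = 49, 49, 49, 49 ✓
Two rows agree on {Category, Store} but differ on SKU, so {Category, Store} -> SKU does not hold.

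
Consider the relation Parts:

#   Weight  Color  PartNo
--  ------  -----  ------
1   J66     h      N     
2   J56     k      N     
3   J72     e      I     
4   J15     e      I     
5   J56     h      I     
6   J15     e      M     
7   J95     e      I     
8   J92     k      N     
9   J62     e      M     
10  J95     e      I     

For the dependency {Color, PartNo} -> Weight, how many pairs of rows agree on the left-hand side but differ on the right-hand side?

7

(Color=k, PartNo=N): violating pairs (2,8) — 1 pair.
(Color=e, PartNo=I): violating pairs (3,4), (3,7), (3,10), (4,7), (4,10) — 5 pairs.
(Color=e, PartNo=M): violating pairs (6,9) — 1 pair.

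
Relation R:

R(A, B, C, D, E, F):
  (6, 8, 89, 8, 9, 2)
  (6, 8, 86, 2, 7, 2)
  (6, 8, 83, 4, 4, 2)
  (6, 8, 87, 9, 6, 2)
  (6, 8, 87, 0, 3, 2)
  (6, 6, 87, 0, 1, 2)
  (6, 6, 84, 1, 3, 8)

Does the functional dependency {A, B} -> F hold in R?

No

(A=6, B=8): 5 rows → F = 2, 2, 2, 2, 2 ✓
(A=6, B=6): 2 rows → F takes values {2, 8} — violation
Two rows agree on {A, B} but differ on F, so {A, B} -> F does not hold.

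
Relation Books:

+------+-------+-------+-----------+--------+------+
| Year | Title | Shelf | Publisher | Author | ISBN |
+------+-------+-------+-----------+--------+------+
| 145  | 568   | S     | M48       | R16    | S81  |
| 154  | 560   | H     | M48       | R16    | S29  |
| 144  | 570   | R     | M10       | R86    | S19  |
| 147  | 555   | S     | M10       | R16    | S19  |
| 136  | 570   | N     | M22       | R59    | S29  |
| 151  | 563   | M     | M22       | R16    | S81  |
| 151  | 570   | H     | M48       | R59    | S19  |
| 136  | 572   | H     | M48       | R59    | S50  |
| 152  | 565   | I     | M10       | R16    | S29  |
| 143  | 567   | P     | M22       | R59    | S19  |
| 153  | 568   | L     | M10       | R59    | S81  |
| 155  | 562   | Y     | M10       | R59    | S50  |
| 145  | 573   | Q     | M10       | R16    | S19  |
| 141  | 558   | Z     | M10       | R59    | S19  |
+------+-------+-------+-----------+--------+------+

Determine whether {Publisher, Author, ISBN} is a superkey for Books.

Two distinct rows share (Publisher=M10, Author=R16, ISBN=S19), so {Publisher, Author, ISBN} does not determine every attribute — not a superkey.

No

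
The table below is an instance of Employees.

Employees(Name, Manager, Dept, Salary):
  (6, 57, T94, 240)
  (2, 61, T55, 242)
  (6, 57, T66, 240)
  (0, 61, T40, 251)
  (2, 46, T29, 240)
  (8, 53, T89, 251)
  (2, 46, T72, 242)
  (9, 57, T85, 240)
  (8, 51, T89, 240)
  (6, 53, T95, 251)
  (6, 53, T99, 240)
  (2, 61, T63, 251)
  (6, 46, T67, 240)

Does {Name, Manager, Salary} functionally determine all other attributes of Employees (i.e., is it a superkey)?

No

Two distinct rows share (Name=6, Manager=57, Salary=240), so {Name, Manager, Salary} does not determine every attribute — not a superkey.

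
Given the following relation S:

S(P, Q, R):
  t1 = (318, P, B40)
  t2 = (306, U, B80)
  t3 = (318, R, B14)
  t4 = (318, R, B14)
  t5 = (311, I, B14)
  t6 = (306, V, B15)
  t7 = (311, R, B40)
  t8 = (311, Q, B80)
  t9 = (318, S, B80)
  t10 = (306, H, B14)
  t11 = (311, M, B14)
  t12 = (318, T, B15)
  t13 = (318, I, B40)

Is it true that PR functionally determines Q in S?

(P=318, R=B40): rows 1, 13 → Q takes values {P, I} — violation
(P=306, R=B80): row 2 → Q = U ✓
(P=318, R=B14): rows 3, 4 → Q = R, R ✓
(P=311, R=B14): rows 5, 11 → Q takes values {I, M} — violation
(P=306, R=B15): row 6 → Q = V ✓
(P=311, R=B40): row 7 → Q = R ✓
(P=311, R=B80): row 8 → Q = Q ✓
(P=318, R=B80): row 9 → Q = S ✓
(P=306, R=B14): row 10 → Q = H ✓
(P=318, R=B15): row 12 → Q = T ✓
Two rows agree on PR but differ on Q, so PR -> Q does not hold.

No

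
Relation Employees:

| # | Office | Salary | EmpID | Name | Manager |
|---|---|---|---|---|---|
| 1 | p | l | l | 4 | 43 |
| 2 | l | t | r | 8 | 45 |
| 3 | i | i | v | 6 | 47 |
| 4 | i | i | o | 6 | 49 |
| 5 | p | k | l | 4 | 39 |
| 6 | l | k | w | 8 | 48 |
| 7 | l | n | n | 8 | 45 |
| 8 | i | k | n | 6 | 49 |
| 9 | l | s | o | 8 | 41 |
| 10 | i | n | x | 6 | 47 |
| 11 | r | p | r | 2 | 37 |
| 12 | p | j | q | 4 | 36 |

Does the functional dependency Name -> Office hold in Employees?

Name=4: rows 1, 5, 12 → Office = p, p, p ✓
Name=8: rows 2, 6, 7, 9 → Office = l, l, l, l ✓
Name=6: rows 3, 4, 8, 10 → Office = i, i, i, i ✓
Name=2: row 11 → Office = r ✓
Every Name value is associated with a single Office value, so Name -> Office holds.

Yes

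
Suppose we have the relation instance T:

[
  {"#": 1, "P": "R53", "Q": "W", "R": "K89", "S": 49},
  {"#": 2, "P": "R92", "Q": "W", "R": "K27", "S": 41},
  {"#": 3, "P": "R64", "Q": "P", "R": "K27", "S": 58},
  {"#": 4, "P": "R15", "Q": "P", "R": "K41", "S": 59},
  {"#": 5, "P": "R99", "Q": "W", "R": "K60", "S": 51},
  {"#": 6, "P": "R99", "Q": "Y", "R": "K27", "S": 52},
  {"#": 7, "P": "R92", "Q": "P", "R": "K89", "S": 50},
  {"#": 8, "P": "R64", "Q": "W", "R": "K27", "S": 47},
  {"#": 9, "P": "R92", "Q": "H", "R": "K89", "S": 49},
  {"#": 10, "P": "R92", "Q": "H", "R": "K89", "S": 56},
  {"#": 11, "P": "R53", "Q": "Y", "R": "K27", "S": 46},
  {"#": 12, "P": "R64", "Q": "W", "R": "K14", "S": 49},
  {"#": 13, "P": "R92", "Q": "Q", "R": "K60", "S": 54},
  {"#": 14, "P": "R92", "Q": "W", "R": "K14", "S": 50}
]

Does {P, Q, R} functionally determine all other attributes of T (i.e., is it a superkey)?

No

Rows 9 and 10 have the same {P, Q, R} value (P=R92, Q=H, R=K89) but are distinct tuples, so {P, Q, R} does not determine every attribute — not a superkey.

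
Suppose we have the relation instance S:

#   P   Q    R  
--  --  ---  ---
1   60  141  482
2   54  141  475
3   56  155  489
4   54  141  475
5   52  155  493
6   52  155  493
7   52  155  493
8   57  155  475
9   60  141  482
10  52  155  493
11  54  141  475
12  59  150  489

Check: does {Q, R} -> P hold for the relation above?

(Q=141, R=482): rows 1, 9 → P = 60, 60 ✓
(Q=141, R=475): rows 2, 4, 11 → P = 54, 54, 54 ✓
(Q=155, R=489): row 3 → P = 56 ✓
(Q=155, R=493): rows 5, 6, 7, 10 → P = 52, 52, 52, 52 ✓
(Q=155, R=475): row 8 → P = 57 ✓
(Q=150, R=489): row 12 → P = 59 ✓
Every {Q, R} value is associated with a single P value, so {Q, R} -> P holds.

Yes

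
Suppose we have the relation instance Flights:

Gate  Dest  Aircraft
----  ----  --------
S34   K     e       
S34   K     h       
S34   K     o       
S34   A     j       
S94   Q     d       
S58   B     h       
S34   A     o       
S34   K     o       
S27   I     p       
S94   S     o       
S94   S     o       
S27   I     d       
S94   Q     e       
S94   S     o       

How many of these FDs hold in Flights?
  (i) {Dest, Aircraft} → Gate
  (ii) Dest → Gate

(i) {Dest, Aircraft} → Gate: every LHS value maps to a single RHS value — holds.
(ii) Dest → Gate: every LHS value maps to a single RHS value — holds.
2 of the 2 dependencies hold.

2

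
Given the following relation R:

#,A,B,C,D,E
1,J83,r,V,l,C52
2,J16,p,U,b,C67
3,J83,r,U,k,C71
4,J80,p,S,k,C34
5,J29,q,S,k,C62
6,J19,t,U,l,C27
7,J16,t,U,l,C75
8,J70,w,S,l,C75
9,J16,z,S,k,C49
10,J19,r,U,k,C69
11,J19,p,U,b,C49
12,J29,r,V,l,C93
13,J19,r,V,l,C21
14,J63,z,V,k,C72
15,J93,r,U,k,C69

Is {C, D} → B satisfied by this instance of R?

(C=V, D=l): rows 1, 12, 13 → B = r, r, r ✓
(C=U, D=b): rows 2, 11 → B = p, p ✓
(C=U, D=k): rows 3, 10, 15 → B = r, r, r ✓
(C=S, D=k): rows 4, 5, 9 → B takes values {p, q, z} — violation
(C=U, D=l): rows 6, 7 → B = t, t ✓
(C=S, D=l): row 8 → B = w ✓
(C=V, D=k): row 14 → B = z ✓
Two rows agree on {C, D} but differ on B, so {C, D} → B does not hold.

No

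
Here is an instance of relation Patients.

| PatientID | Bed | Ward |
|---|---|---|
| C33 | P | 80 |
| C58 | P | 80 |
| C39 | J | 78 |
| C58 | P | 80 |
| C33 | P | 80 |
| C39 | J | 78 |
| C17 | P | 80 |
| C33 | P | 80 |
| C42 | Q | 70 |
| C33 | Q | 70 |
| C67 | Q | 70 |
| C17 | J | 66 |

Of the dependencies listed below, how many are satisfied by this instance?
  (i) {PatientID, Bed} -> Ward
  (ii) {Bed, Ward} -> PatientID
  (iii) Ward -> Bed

(i) {PatientID, Bed} -> Ward: every LHS value maps to a single RHS value — holds.
(ii) {Bed, Ward} -> PatientID: (Bed=P, Ward=80): 6 rows → PatientID takes values {C33, C58, C17} — violation; (Bed=Q, Ward=70): 3 rows → PatientID takes values {C42, C33, C67} — violation — fails.
(iii) Ward -> Bed: every LHS value maps to a single RHS value — holds.
2 of the 3 dependencies hold.

2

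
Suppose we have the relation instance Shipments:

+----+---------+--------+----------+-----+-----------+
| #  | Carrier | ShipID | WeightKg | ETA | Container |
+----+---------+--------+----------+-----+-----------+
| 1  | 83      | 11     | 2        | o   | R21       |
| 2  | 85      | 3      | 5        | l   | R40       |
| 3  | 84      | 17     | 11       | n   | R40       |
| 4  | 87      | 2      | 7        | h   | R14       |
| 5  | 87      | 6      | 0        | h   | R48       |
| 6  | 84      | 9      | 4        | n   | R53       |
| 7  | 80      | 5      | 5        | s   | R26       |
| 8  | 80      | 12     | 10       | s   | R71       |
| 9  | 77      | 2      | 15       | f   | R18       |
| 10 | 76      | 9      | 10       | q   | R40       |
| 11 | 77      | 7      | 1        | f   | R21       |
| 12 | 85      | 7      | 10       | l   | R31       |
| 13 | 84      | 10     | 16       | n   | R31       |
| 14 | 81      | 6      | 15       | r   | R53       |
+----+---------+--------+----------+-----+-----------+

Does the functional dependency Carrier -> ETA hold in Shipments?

Carrier=83: row 1 → ETA = o ✓
Carrier=85: rows 2, 12 → ETA = l, l ✓
Carrier=84: rows 3, 6, 13 → ETA = n, n, n ✓
Carrier=87: rows 4, 5 → ETA = h, h ✓
Carrier=80: rows 7, 8 → ETA = s, s ✓
Carrier=77: rows 9, 11 → ETA = f, f ✓
Carrier=76: row 10 → ETA = q ✓
Carrier=81: row 14 → ETA = r ✓
Every Carrier value is associated with a single ETA value, so Carrier -> ETA holds.

Yes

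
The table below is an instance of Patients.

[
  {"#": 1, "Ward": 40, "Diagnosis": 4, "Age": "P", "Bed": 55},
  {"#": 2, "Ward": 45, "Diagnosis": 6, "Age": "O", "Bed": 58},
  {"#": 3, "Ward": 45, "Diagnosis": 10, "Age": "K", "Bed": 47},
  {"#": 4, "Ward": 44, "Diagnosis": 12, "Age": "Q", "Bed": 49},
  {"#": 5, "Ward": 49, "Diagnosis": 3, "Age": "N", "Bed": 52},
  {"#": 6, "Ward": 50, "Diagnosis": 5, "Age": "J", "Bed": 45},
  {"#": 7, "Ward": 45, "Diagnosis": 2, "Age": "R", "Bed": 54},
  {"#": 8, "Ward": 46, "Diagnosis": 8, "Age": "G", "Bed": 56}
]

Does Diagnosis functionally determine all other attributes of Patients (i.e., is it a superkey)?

Yes

All 8 rows have distinct Diagnosis values, so Diagnosis → (all attributes) holds and Diagnosis is a superkey.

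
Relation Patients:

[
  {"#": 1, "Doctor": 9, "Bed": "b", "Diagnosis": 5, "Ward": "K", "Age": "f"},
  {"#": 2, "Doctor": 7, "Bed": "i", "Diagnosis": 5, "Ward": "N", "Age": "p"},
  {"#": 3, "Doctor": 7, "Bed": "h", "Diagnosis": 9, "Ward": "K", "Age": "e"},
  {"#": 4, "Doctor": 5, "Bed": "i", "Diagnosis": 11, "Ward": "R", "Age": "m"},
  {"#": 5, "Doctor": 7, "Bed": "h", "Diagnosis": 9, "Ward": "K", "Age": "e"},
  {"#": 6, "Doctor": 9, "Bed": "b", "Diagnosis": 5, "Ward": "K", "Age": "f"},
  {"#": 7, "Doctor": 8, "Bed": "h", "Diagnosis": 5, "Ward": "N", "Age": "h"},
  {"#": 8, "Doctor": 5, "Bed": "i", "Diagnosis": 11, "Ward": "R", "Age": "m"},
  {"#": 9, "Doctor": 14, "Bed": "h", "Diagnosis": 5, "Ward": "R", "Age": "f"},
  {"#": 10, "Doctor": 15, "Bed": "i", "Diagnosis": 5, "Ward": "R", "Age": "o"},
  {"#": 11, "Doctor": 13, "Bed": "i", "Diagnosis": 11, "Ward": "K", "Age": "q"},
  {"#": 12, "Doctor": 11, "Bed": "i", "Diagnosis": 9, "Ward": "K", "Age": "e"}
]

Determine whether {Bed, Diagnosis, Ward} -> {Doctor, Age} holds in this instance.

Yes

(Bed=b, Diagnosis=5, Ward=K): rows 1, 6 → {Doctor,Age} = (9, f), (9, f) ✓
(Bed=i, Diagnosis=5, Ward=N): row 2 → {Doctor,Age} = (7, p) ✓
(Bed=h, Diagnosis=9, Ward=K): rows 3, 5 → {Doctor,Age} = (7, e), (7, e) ✓
(Bed=i, Diagnosis=11, Ward=R): rows 4, 8 → {Doctor,Age} = (5, m), (5, m) ✓
(Bed=h, Diagnosis=5, Ward=N): row 7 → {Doctor,Age} = (8, h) ✓
(Bed=h, Diagnosis=5, Ward=R): row 9 → {Doctor,Age} = (14, f) ✓
(Bed=i, Diagnosis=5, Ward=R): row 10 → {Doctor,Age} = (15, o) ✓
(Bed=i, Diagnosis=11, Ward=K): row 11 → {Doctor,Age} = (13, q) ✓
(Bed=i, Diagnosis=9, Ward=K): row 12 → {Doctor,Age} = (11, e) ✓
Every {Bed, Diagnosis, Ward} value is associated with a single {Doctor, Age} value, so {Bed, Diagnosis, Ward} -> {Doctor, Age} holds.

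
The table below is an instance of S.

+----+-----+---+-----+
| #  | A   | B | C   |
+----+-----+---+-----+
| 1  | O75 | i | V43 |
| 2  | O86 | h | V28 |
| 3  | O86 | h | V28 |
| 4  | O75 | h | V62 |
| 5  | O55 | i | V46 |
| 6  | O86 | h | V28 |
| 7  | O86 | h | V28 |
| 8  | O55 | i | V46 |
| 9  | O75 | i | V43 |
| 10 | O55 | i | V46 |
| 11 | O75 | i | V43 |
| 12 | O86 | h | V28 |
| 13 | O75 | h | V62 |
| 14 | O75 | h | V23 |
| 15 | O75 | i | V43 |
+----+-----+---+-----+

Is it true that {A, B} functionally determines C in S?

(A=O75, B=i): rows 1, 9, 11, 15 → C = V43, V43, V43, V43 ✓
(A=O86, B=h): rows 2, 3, 6, 7, 12 → C = V28, V28, V28, V28, V28 ✓
(A=O75, B=h): rows 4, 13, 14 → C takes values {V62, V23} — violation
(A=O55, B=i): rows 5, 8, 10 → C = V46, V46, V46 ✓
Two rows agree on {A, B} but differ on C, so {A, B} -> C does not hold.

No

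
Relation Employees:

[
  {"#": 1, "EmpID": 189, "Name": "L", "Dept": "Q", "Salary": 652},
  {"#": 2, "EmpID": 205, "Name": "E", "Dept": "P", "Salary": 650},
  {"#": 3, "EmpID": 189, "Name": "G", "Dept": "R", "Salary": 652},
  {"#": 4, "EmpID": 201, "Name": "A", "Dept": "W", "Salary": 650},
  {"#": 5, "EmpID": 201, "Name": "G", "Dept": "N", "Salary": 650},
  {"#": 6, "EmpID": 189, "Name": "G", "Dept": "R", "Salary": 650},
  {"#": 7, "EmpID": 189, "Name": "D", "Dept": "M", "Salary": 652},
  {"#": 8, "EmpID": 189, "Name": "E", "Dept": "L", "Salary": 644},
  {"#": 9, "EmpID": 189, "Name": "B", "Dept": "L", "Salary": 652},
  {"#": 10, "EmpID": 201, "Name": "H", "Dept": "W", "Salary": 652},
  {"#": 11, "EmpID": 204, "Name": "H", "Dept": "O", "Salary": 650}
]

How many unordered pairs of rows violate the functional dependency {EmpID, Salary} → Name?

7

(EmpID=189, Salary=652): violating pairs (1,3), (1,7), (1,9), (3,7), (3,9), (7,9) — 6 pairs.
(EmpID=201, Salary=650): violating pairs (4,5) — 1 pair.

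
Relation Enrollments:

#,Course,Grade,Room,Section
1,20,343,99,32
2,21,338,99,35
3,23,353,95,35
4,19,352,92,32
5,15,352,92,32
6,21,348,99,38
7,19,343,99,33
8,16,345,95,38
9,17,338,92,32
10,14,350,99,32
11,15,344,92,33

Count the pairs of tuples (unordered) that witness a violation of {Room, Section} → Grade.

(Room=99, Section=32): violating pairs (1,10) — 1 pair.
(Room=92, Section=32): violating pairs (4,9), (5,9) — 2 pairs.

3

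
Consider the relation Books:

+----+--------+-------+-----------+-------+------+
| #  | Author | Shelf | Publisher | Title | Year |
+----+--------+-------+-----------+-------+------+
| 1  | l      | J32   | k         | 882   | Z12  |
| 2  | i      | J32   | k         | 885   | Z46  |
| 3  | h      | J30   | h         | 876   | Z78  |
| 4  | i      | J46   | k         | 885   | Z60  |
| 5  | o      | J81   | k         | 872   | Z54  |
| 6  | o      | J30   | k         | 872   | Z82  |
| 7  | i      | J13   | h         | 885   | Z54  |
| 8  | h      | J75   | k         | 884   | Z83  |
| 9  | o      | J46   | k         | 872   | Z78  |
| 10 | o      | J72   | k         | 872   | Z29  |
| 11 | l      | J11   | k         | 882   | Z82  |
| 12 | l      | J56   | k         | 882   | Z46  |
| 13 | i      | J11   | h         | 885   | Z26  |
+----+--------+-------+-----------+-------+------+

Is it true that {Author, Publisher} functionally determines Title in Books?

Yes

(Author=l, Publisher=k): rows 1, 11, 12 → Title = 882, 882, 882 ✓
(Author=i, Publisher=k): rows 2, 4 → Title = 885, 885 ✓
(Author=h, Publisher=h): row 3 → Title = 876 ✓
(Author=o, Publisher=k): rows 5, 6, 9, 10 → Title = 872, 872, 872, 872 ✓
(Author=i, Publisher=h): rows 7, 13 → Title = 885, 885 ✓
(Author=h, Publisher=k): row 8 → Title = 884 ✓
Every {Author, Publisher} value is associated with a single Title value, so {Author, Publisher} → Title holds.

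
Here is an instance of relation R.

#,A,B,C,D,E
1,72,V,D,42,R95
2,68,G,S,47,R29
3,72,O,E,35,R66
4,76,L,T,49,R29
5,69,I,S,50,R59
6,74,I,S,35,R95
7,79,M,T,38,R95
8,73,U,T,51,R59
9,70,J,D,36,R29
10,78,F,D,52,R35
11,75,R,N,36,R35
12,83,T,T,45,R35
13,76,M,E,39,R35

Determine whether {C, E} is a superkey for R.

Yes

All 13 rows have distinct {C, E} values, so {C, E} → (all attributes) holds and {C, E} is a superkey.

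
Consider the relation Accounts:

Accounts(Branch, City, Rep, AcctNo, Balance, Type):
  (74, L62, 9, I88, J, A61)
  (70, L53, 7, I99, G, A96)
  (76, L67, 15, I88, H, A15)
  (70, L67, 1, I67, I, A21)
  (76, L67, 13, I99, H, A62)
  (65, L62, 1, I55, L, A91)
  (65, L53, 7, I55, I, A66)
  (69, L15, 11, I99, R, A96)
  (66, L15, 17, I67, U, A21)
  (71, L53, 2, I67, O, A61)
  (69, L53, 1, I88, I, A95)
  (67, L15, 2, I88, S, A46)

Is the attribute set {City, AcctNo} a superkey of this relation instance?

Yes

All 12 rows have distinct {City, AcctNo} values, so {City, AcctNo} → (all attributes) holds and {City, AcctNo} is a superkey.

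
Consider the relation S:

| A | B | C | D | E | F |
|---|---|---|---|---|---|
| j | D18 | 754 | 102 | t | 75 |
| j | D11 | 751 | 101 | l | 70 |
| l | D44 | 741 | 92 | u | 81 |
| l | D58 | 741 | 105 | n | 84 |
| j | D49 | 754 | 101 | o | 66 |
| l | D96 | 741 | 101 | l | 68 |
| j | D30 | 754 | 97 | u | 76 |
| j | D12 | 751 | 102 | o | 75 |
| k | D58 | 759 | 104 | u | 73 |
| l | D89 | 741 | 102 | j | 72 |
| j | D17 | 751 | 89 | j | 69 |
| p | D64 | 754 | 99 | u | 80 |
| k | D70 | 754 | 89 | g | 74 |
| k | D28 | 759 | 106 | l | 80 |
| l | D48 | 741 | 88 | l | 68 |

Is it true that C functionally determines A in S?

No

C=754: 5 rows → A takes values {j, p, k} — violation
C=751: 3 rows → A = j, j, j ✓
C=741: 5 rows → A = l, l, l, l, l ✓
C=759: 2 rows → A = k, k ✓
Two rows agree on C but differ on A, so C -> A does not hold.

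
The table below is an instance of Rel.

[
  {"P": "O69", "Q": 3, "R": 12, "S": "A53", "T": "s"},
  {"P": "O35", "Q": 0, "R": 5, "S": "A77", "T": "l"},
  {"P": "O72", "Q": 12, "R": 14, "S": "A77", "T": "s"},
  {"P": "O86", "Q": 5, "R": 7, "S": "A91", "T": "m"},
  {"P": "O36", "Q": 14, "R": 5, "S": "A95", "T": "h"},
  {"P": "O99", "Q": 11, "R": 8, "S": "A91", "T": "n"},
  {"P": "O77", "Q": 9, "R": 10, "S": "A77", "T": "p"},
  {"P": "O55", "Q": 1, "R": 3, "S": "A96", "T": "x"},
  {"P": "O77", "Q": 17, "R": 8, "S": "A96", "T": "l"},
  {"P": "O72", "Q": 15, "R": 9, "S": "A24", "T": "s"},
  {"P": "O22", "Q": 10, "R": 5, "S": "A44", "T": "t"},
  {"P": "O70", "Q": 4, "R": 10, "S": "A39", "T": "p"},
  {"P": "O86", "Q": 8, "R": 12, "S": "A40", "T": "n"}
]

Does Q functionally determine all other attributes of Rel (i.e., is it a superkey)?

Yes

All 13 rows have distinct Q values, so Q → (all attributes) holds and Q is a superkey.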